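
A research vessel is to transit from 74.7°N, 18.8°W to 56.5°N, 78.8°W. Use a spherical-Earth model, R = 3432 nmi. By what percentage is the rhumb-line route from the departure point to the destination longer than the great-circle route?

Great circle: σ = 0.5009 rad → d_gc = Rσ = 1719.1 nmi
Rhumb: Δφ = -0.3176, Δλ = -1.0472, Δψ = -0.8068, q = Δφ/Δψ = 0.3937 → d_rh = R√(Δφ²+q²Δλ²) = 1786.3 nmi
Excess = (1786.3 − 1719.1) / 1719.1 = 67.2 / 1719.1 = 3.91% ≈ 3.9%

3.9%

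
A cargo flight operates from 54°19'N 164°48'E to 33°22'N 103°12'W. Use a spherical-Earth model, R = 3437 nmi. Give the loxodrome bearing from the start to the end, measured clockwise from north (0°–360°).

Δψ = ln[tan(π/4+φ₂/2)/tan(π/4+φ₁/2)] = -0.5152
Δλ = +1.6057 rad (taken the short way round)
course = atan2(Δλ, Δψ) = 107.79°

107.8°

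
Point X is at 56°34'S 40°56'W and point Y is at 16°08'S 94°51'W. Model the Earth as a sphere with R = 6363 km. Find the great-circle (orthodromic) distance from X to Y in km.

6338 km

cos σ = sin φ₁ sin φ₂ + cos φ₁ cos φ₂ cos Δλ
      = sin(-56.57°)sin(-16.13°) + cos(-56.57°)cos(-16.13°)cos(-53.92°) = 0.5436
σ = 57.070° → d = Rσ = 6363·0.99606 = 6338 km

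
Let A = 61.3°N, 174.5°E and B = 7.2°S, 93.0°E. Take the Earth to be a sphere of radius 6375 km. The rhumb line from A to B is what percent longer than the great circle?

Great circle: σ = 1.6103 rad → d_gc = Rσ = 10265.8 km
Rhumb: Δφ = -1.1956, Δλ = -1.4224, Δψ = -1.4893, q = Δφ/Δψ = 0.8028 → d_rh = R√(Δφ²+q²Δλ²) = 10539.6 km
Excess = (10539.6 − 10265.8) / 10265.8 = 273.8 / 10265.8 = 2.67% ≈ 2.7%

2.7%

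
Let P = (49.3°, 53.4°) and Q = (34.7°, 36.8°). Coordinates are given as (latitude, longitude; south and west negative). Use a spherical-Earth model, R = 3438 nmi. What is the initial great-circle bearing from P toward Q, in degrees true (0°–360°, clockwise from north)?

226.1°

θ = atan2( sin Δλ·cos φ₂ ,  cos φ₁ sin φ₂ − sin φ₁ cos φ₂ cos Δλ )
  = atan2(-0.2349, -0.2261) = 226.09°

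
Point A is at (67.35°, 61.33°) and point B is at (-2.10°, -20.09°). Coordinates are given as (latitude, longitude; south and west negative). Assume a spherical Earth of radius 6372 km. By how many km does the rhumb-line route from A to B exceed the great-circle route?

Great circle: cos σ = sin φ₁ sin φ₂ + cos φ₁ cos φ₂ cos Δλ,  σ = 1.5472 rad → d_gc = 9858.7 km
Rhumb line: Δψ = -1.6447, q = Δφ/Δψ = 0.7370, d_rh = R√(Δφ²+q²Δλ²) = 10207.3 km
Excess = 10207.3 − 9858.7 = 348.6 ≈ 349 km

349 km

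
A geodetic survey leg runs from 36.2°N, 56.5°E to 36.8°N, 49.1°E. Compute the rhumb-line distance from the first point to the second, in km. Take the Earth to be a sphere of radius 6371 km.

Δψ = ln[tan(π/4+φ₂/2)/tan(π/4+φ₁/2)] = +0.0130;  Δφ = +0.0105 rad,  Δλ = -0.1292 rad
q = Δφ/Δψ = 0.8038
d = R·√(Δφ² + q²Δλ²) = 6371·0.10435 = 665 km

665 km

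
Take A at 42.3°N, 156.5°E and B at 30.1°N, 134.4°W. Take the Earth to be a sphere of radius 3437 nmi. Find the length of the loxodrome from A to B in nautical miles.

Δψ = ln[tan(π/4+φ₂/2)/tan(π/4+φ₁/2)] = -0.2649;  Δφ = -0.2129 rad,  Δλ = +1.2060 rad
q = Δφ/Δψ = 0.8038
d = R·√(Δφ² + q²Δλ²) = 3437·0.99250 = 3411 nmi

3411 nmi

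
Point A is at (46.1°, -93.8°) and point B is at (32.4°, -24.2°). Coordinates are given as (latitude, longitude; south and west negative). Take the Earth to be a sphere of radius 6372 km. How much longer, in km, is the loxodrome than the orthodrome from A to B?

166 km

Great circle: cos σ = sin φ₁ sin φ₂ + cos φ₁ cos φ₂ cos Δλ,  σ = 0.9395 rad → d_gc = 5986.70 km
Rhumb line: Δψ = -0.3105, q = Δφ/Δψ = 0.7701, d_rh = R√(Δφ²+q²Δλ²) = 6152.23 km
Excess = 6152.23 − 5986.70 = 165.53 ≈ 166 km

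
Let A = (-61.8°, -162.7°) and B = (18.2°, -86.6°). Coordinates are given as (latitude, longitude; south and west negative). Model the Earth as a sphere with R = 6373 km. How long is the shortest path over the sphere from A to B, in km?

11083 km

Haversine: a = sin²(Δφ/2)+cos φ₁ cos φ₂ sin²(Δλ/2) = 0.58371;  σ = 2·atan2(√a,√(1−a))
σ = 99.638° → d = Rσ = 6373·1.73901 = 11083 km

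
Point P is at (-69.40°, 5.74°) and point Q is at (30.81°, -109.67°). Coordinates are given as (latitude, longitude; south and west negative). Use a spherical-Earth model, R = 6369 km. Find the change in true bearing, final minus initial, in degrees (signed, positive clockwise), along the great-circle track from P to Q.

+78.4°

At departure: θ₁ = atan2(sin Δλ cos φ₂, cos φ₁ sin φ₂ − sin φ₁ cos φ₂ cos Δλ) = 258.01°
At arrival: θ₂ = atan2(sin Δλ cos φ₁, −cos φ₂ sin φ₁ + sin φ₂ cos φ₁ cos Δλ) = 336.38°
Δθ = θ₂ − θ₁ = +78.4°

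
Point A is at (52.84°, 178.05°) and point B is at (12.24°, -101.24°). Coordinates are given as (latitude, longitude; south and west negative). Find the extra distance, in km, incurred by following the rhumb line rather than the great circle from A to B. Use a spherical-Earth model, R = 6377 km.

Great circle: cos σ = sin φ₁ sin φ₂ + cos φ₁ cos φ₂ cos Δλ,  σ = 1.3034 rad → d_gc = 8311.6 km
Rhumb line: Δψ = -0.8749, q = Δφ/Δψ = 0.8099, d_rh = R√(Δφ²+q²Δλ²) = 8564.4 km
Excess = 8564.4 − 8311.6 = 252.8 ≈ 253 km

253 km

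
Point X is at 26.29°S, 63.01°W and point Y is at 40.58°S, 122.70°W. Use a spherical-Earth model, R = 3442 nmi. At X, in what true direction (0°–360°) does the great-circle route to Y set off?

237.8°

θ = atan2( sin Δλ·cos φ₂ ,  cos φ₁ sin φ₂ − sin φ₁ cos φ₂ cos Δλ )
  = atan2(-0.6557, -0.4135) = 237.77°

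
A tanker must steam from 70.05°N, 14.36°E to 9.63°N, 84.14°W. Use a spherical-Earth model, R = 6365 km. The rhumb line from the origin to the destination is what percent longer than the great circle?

Great circle: σ = 1.4631 rad → d_gc = Rσ = 9312.4 km
Rhumb: Δφ = -1.0545, Δλ = -1.7191, Δψ = -1.5691, q = Δφ/Δψ = 0.6721 → d_rh = R√(Δφ²+q²Δλ²) = 9956.5 km
Excess = (9956.5 − 9312.4) / 9312.4 = 644.1 / 9312.4 = 6.92% ≈ 6.9%

6.9%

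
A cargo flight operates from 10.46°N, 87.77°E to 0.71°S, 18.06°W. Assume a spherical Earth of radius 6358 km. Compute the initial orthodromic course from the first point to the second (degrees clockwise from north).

272.2°

θ = atan2( sin Δλ·cos φ₂ ,  cos φ₁ sin φ₂ − sin φ₁ cos φ₂ cos Δλ )
  = atan2(-0.9620, +0.0373) = 272.22°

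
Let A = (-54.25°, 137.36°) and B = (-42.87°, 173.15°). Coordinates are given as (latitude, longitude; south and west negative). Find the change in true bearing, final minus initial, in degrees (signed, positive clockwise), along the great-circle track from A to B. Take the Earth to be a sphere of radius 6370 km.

-27.3°

Initial bearing θ₁ = atan2(sin Δλ cos φ₂, cos φ₁ sin φ₂ − sin φ₁ cos φ₂ cos Δλ) = 78.78°
Final bearing θ₂ = (initial bearing from the destination back to the start) + 180° = 51.44°
Δθ = θ₂ − θ₁ = -27.3°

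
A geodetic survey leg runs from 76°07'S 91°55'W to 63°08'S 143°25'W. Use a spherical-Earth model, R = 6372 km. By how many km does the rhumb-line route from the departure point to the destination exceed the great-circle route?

70 km

Great circle: cos σ = sin φ₁ sin φ₂ + cos φ₁ cos φ₂ cos Δλ,  σ = 0.3667 rad → d_gc = 2336.8 km
Rhumb line: Δψ = +0.6738, q = Δφ/Δψ = 0.3363, d_rh = R√(Δφ²+q²Δλ²) = 2407.2 km
Excess = 2407.2 − 2336.8 = 70.4 ≈ 70 km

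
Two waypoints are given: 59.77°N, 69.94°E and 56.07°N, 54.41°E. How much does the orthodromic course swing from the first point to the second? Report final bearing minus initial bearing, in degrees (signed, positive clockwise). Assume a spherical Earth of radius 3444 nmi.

-13.2°

Initial bearing θ₁ = atan2(sin Δλ cos φ₂, cos φ₁ sin φ₂ − sin φ₁ cos φ₂ cos Δλ) = 252.57°
Final bearing θ₂ = (initial bearing from the destination back to the start) + 180° = 239.38°
Δθ = θ₂ − θ₁ = -13.2°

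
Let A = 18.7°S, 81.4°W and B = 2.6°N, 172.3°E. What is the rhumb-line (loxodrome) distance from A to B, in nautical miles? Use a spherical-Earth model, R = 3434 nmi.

Rhumb course C = atan2(Δλ, Δψ) with Δψ = ln[tan(π/4+φ₂/2)/tan(π/4+φ₁/2)] = +0.3777, Δλ = -1.8553 → C = 281.51°
d = R·|Δφ| / |cos C| = 3434·0.37176 / 0.19950 = 6399 nmi

6399 nmi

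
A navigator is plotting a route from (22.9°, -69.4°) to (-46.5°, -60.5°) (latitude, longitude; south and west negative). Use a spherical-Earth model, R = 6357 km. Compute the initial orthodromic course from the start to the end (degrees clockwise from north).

173.5°

N = sin Δλ·cos φ₂ = +0.1065;  D = cos φ₁ sin φ₂ − sin φ₁ cos φ₂ cos Δλ = -0.9328
initial course = atan2(N, D) = 173.49°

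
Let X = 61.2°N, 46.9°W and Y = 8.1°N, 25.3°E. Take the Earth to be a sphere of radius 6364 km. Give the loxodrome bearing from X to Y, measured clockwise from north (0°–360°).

134.0°

Meridional parts: M(φ₁)=+1.3596, M(φ₂)=+0.1418 → ΔM = -1.2178;  Δλ = +1.2601 rad
tan C = Δλ / ΔM = -1.0348 → C = 134.02°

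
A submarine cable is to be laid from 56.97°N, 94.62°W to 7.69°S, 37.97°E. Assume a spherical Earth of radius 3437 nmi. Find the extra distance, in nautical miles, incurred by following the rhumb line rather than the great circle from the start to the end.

Great circle: cos σ = sin φ₁ sin φ₂ + cos φ₁ cos φ₂ cos Δλ,  σ = 2.0689 rad → d_gc = 7110.8 nmi
Rhumb line: Δψ = -1.3503, q = Δφ/Δψ = 0.8357, d_rh = R√(Δφ²+q²Δλ²) = 7696.1 nmi
Excess = 7696.1 − 7110.8 = 585.3 ≈ 585 nmi

585 nmi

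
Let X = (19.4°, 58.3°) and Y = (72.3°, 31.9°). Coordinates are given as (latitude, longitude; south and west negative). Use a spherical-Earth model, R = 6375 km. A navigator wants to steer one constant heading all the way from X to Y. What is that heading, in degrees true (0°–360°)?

Δψ = ln[tan(π/4+φ₂/2)/tan(π/4+φ₁/2)] = +1.5146
Δλ = -0.4608 rad (taken the short way round)
course = atan2(Δλ, Δψ) = 343.08°

343.1°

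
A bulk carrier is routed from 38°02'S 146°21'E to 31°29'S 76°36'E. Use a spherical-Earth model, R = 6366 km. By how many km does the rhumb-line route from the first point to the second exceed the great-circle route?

142 km

Great circle: cos σ = sin φ₁ sin φ₂ + cos φ₁ cos φ₂ cos Δλ,  σ = 0.9833 rad → d_gc = 6259.9 km
Rhumb line: Δψ = +0.1393, q = Δφ/Δψ = 0.8207, d_rh = R√(Δφ²+q²Δλ²) = 6401.6 km
Excess = 6401.6 − 6259.9 = 141.7 ≈ 142 km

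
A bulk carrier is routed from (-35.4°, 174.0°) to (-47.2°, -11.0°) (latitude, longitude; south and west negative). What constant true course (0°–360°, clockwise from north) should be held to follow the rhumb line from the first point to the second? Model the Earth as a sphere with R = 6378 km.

Meridional parts: M(φ₁)=-0.6614, M(φ₂)=-0.9368 → ΔM = -0.2754;  Δλ = +3.0543 rad
tan C = Δλ / ΔM = -11.0913 → C = 95.15°

95.2°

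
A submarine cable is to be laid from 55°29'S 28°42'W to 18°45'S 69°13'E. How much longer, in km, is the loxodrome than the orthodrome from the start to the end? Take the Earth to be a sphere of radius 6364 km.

Great circle: cos σ = sin φ₁ sin φ₂ + cos φ₁ cos φ₂ cos Δλ,  σ = 1.3787 rad → d_gc = 8773.8 km
Rhumb line: Δψ = +0.8358, q = Δφ/Δψ = 0.7671, d_rh = R√(Δφ²+q²Δλ²) = 9287.0 km
Excess = 9287.0 − 8773.8 = 513.2 ≈ 513 km

513 km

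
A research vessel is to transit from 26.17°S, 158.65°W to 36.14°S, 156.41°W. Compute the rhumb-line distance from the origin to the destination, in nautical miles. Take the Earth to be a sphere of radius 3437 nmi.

609 nmi

Δψ = ln[tan(π/4+φ₂/2)/tan(π/4+φ₁/2)] = -0.2038;  Δφ = -0.1740 rad,  Δλ = +0.0391 rad
q = Δφ/Δψ = 0.8539
d = R·√(Δφ² + q²Δλ²) = 3437·0.17718 = 609 nmi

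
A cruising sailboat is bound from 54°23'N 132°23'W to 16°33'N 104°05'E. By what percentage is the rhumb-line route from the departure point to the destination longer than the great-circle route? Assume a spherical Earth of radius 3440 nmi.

10.1%

Great circle: σ = 1.6477 rad → d_gc = Rσ = 5668.0 nmi
Rhumb: Δφ = -0.6603, Δλ = -2.1561, Δψ = -0.8427, q = Δφ/Δψ = 0.7836 → d_rh = R√(Δφ²+q²Δλ²) = 6240.1 nmi
Excess = (6240.1 − 5668.0) / 5668.0 = 572.1 / 5668.0 = 10.09% ≈ 10.1%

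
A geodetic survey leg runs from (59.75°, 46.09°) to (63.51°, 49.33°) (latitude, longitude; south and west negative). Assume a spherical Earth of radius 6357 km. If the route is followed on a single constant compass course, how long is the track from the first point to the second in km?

451 km

Rhumb course C = atan2(Δλ, Δψ) with Δψ = ln[tan(π/4+φ₂/2)/tan(π/4+φ₁/2)] = +0.1383, Δλ = +0.0565 → C = 22.24°
d = R·|Δφ| / |cos C| = 6357·0.06562 / 0.92562 = 451 km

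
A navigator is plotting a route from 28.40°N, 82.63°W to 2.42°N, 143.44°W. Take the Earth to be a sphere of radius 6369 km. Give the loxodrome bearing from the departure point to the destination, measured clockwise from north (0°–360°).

Δψ = ln[tan(π/4+φ₂/2)/tan(π/4+φ₁/2)] = -0.4751
Δλ = -1.0613 rad (taken the short way round)
course = atan2(Δλ, Δψ) = 245.89°

245.9°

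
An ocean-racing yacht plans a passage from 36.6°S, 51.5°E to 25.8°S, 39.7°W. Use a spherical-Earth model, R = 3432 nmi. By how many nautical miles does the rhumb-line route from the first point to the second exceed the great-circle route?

162 nmi

Great circle: cos σ = sin φ₁ sin φ₂ + cos φ₁ cos φ₂ cos Δλ,  σ = 1.3239 rad → d_gc = 4543.8 nmi
Rhumb line: Δψ = +0.2209, q = Δφ/Δψ = 0.8532, d_rh = R√(Δφ²+q²Δλ²) = 4705.4 nmi
Excess = 4705.4 − 4543.8 = 161.6 ≈ 162 nmi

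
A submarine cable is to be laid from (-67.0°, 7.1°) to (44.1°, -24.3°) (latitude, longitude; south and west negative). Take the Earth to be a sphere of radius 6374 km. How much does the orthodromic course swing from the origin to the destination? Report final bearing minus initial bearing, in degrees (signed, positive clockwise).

At departure: θ₁ = atan2(sin Δλ cos φ₂, cos φ₁ sin φ₂ − sin φ₁ cos φ₂ cos Δλ) = 335.89°
At arrival: θ₂ = atan2(sin Δλ cos φ₁, −cos φ₂ sin φ₁ + sin φ₂ cos φ₁ cos Δλ) = 347.16°
Δθ = θ₂ − θ₁ = +11.3°

+11.3°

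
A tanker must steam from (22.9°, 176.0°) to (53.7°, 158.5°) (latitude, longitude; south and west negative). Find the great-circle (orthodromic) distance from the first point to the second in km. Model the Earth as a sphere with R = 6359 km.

cos σ = sin φ₁ sin φ₂ + cos φ₁ cos φ₂ cos Δλ
      = sin(22.90°)sin(53.70°) + cos(22.90°)cos(53.70°)cos(-17.50°) = 0.8337
σ = 33.517° → d = Rσ = 6359·0.58499 = 3720 km

3720 km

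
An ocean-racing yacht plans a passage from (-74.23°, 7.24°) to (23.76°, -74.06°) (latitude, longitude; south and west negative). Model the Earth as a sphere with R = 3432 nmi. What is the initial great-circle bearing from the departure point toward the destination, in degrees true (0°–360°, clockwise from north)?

N = sin Δλ·cos φ₂ = -0.9047;  D = cos φ₁ sin φ₂ − sin φ₁ cos φ₂ cos Δλ = +0.2427
initial course = atan2(N, D) = 285.02°

285.0°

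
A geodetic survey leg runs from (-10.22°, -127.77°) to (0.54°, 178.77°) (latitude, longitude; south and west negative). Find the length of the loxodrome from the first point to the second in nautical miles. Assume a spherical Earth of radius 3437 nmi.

3255 nmi

Δψ = ln[tan(π/4+φ₂/2)/tan(π/4+φ₁/2)] = +0.1888;  Δφ = +0.1878 rad,  Δλ = -0.9331 rad
q = Δφ/Δψ = 0.9949
d = R·√(Δφ² + q²Δλ²) = 3437·0.94714 = 3255 nmi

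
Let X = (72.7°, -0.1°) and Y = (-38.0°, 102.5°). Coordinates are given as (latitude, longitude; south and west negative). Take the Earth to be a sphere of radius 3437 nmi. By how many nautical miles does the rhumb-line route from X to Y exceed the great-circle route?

281 nmi

Great circle: cos σ = sin φ₁ sin φ₂ + cos φ₁ cos φ₂ cos Δλ,  σ = 2.2639 rad → d_gc = 7781.0 nmi
Rhumb line: Δψ = -2.6010, q = Δφ/Δψ = 0.7428, d_rh = R√(Δφ²+q²Δλ²) = 8062.1 nmi
Excess = 8062.1 − 7781.0 = 281.1 ≈ 281 nmi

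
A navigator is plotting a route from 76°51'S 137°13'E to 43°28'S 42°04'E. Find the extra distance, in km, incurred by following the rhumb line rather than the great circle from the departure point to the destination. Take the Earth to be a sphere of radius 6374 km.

519 km

Great circle: cos σ = sin φ₁ sin φ₂ + cos φ₁ cos φ₂ cos Δλ,  σ = 0.8565 rad → d_gc = 5459.4 km
Rhumb line: Δψ = +1.3165, q = Δφ/Δψ = 0.4426, d_rh = R√(Δφ²+q²Δλ²) = 5978.1 km
Excess = 5978.1 − 5459.4 = 518.7 ≈ 519 km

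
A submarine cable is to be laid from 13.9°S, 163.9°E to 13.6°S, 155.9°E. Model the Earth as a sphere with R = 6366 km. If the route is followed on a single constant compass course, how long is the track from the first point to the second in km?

Δψ = ln[tan(π/4+φ₂/2)/tan(π/4+φ₁/2)] = +0.0054;  Δφ = +0.0052 rad,  Δλ = -0.1396 rad
q = Δφ/Δψ = 0.9713
d = R·√(Δφ² + q²Δλ²) = 6366·0.13573 = 864 km

864 km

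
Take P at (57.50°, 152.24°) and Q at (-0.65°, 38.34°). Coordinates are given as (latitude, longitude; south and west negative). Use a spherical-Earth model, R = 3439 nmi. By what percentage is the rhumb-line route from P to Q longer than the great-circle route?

6.3%

Great circle: σ = 1.8000 rad → d_gc = Rσ = 6190.3 nmi
Rhumb: Δφ = -1.0149, Δλ = -1.9879, Δψ = -1.2442, q = Δφ/Δψ = 0.8157 → d_rh = R√(Δφ²+q²Δλ²) = 6579.0 nmi
Excess = (6579.0 − 6190.3) / 6190.3 = 388.7 / 6190.3 = 6.28% ≈ 6.3%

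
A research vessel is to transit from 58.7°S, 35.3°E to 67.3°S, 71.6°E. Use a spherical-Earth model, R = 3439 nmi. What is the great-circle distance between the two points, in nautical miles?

1094 nmi

Haversine: a = sin²(Δφ/2)+cos φ₁ cos φ₂ sin²(Δλ/2) = 0.02508;  σ = 2·atan2(√a,√(1−a))
σ = 18.223° → d = Rσ = 3439·0.31805 = 1094 nmi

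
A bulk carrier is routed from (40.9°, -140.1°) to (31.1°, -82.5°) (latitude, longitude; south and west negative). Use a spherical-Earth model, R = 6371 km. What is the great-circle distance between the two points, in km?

5200 km

Haversine: a = sin²(Δφ/2)+cos φ₁ cos φ₂ sin²(Δλ/2) = 0.15751;  σ = 2·atan2(√a,√(1−a))
σ = 46.765° → d = Rσ = 6371·0.81621 = 5200 km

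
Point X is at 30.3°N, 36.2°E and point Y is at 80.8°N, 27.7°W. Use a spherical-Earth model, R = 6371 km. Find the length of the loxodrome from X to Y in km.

6457 km

Δψ = ln[tan(π/4+φ₂/2)/tan(π/4+φ₁/2)] = +1.9647;  Δφ = +0.8814 rad,  Δλ = -1.1153 rad
q = Δφ/Δψ = 0.4486
d = R·√(Δφ² + q²Δλ²) = 6371·1.01350 = 6457 km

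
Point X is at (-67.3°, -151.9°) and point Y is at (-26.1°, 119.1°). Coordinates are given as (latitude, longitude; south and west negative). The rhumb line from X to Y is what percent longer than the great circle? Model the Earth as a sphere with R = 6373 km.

Great circle: σ = 1.1462 rad → d_gc = Rσ = 7305.0 km
Rhumb: Δφ = +0.7191, Δλ = -1.5533, Δψ = +1.1337, q = Δφ/Δψ = 0.6343 → d_rh = R√(Δφ²+q²Δλ²) = 7773.6 km
Excess = (7773.6 − 7305.0) / 7305.0 = 468.6 / 7305.0 = 6.41% ≈ 6.4%

6.4%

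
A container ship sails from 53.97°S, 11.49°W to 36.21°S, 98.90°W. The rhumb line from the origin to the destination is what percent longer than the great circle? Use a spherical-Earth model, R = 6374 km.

Great circle: σ = 1.0481 rad → d_gc = Rσ = 6680.8 km
Rhumb: Δφ = +0.3100, Δλ = -1.5256, Δψ = +0.4445, q = Δφ/Δψ = 0.6974 → d_rh = R√(Δφ²+q²Δλ²) = 7063.4 km
Excess = (7063.4 − 6680.8) / 6680.8 = 382.6 / 6680.8 = 5.73% ≈ 5.7%

5.7%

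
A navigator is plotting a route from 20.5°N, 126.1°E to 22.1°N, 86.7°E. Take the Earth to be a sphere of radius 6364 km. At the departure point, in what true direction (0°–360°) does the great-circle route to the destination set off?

N = sin Δλ·cos φ₂ = -0.5881;  D = cos φ₁ sin φ₂ − sin φ₁ cos φ₂ cos Δλ = +0.1017
initial course = atan2(N, D) = 279.81°

279.8°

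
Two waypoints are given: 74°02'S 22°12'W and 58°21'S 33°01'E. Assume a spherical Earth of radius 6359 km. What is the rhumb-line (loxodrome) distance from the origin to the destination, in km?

2952 km

Rhumb course C = atan2(Δλ, Δψ) with Δψ = ln[tan(π/4+φ₂/2)/tan(π/4+φ₁/2)] = +0.7036, Δλ = +0.9637 → C = 53.87°
d = R·|Δφ| / |cos C| = 6359·0.27373 / 0.58967 = 2952 km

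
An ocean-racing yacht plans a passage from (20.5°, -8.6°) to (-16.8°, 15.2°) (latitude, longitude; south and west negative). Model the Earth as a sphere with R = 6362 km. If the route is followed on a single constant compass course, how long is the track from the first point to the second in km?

Rhumb course C = atan2(Δλ, Δψ) with Δψ = ln[tan(π/4+φ₂/2)/tan(π/4+φ₁/2)] = -0.6632, Δλ = +0.4154 → C = 147.94°
d = R·|Δφ| / |cos C| = 6362·0.65101 / 0.84748 = 4887 km

4887 km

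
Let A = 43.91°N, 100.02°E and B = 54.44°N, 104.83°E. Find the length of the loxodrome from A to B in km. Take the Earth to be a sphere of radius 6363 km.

1220 km

Δψ = ln[tan(π/4+φ₂/2)/tan(π/4+φ₁/2)] = +0.2826;  Δφ = +0.1838 rad,  Δλ = +0.0840 rad
q = Δφ/Δψ = 0.6503
d = R·√(Δφ² + q²Δλ²) = 6363·0.19172 = 1220 km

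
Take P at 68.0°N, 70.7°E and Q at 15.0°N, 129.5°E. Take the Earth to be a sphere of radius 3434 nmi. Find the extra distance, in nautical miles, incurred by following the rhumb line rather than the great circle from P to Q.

Great circle: cos σ = sin φ₁ sin φ₂ + cos φ₁ cos φ₂ cos Δλ,  σ = 1.1292 rad → d_gc = 3877.5 nmi
Rhumb line: Δψ = -1.3731, q = Δφ/Δψ = 0.6737, d_rh = R√(Δφ²+q²Δλ²) = 3965.7 nmi
Excess = 3965.7 − 3877.5 = 88.2 ≈ 88 nmi

88 nmi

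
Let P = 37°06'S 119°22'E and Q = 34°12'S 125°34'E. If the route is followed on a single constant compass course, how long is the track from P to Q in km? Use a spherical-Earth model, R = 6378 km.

647 km

Δψ = ln[tan(π/4+φ₂/2)/tan(π/4+φ₁/2)] = +0.0623;  Δφ = +0.0506 rad,  Δλ = +0.1082 rad
q = Δφ/Δψ = 0.8124
d = R·√(Δφ² + q²Δλ²) = 6378·0.10144 = 647 km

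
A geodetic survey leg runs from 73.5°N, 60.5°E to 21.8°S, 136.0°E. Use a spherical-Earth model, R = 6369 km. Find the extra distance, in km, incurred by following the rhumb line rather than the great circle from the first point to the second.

303 km

Great circle: cos σ = sin φ₁ sin φ₂ + cos φ₁ cos φ₂ cos Δλ,  σ = 1.8651 rad → d_gc = 11878.7 km
Rhumb line: Δψ = -2.3211, q = Δφ/Δψ = 0.7166, d_rh = R√(Δφ²+q²Δλ²) = 12181.7 km
Excess = 12181.7 − 11878.7 = 303.0 ≈ 303 km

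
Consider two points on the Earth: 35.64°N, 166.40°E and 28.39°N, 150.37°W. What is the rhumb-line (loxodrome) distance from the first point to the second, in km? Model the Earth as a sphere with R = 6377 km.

Δψ = ln[tan(π/4+φ₂/2)/tan(π/4+φ₁/2)] = -0.1494;  Δφ = -0.1265 rad,  Δλ = +0.7545 rad
q = Δφ/Δψ = 0.8469
d = R·√(Δφ² + q²Δλ²) = 6377·0.65140 = 4154 km

4154 km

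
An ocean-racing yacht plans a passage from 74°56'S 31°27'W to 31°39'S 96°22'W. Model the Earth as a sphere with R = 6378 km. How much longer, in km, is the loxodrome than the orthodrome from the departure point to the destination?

220 km

Great circle: cos σ = sin φ₁ sin φ₂ + cos φ₁ cos φ₂ cos Δλ,  σ = 0.9267 rad → d_gc = 5910.3 km
Rhumb line: Δψ = +1.4403, q = Δφ/Δψ = 0.5245, d_rh = R√(Δφ²+q²Δλ²) = 6130.4 km
Excess = 6130.4 − 5910.3 = 220.1 ≈ 220 km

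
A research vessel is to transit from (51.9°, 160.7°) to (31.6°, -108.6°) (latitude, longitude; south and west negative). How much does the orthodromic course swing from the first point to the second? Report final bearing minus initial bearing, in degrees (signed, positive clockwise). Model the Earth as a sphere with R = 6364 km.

Initial bearing θ₁ = atan2(sin Δλ cos φ₂, cos φ₁ sin φ₂ − sin φ₁ cos φ₂ cos Δλ) = 68.73°
Final bearing θ₂ = (initial bearing from the destination back to the start) + 180° = 137.54°
Δθ = θ₂ − θ₁ = +68.8°

+68.8°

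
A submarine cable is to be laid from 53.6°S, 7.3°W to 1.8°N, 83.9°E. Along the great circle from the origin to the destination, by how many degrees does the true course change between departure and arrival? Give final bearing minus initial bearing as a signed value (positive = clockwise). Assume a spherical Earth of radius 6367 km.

At departure: θ₁ = atan2(sin Δλ cos φ₂, cos φ₁ sin φ₂ − sin φ₁ cos φ₂ cos Δλ) = 89.90°
At arrival: θ₂ = atan2(sin Δλ cos φ₁, −cos φ₂ sin φ₁ + sin φ₂ cos φ₁ cos Δλ) = 36.42°
Δθ = θ₂ − θ₁ = -53.5°

-53.5°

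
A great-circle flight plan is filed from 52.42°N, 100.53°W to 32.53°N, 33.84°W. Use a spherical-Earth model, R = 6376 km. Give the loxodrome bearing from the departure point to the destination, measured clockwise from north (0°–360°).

112.3°

Δψ = ln[tan(π/4+φ₂/2)/tan(π/4+φ₁/2)] = -0.4772
Δλ = +1.1640 rad (taken the short way round)
course = atan2(Δλ, Δψ) = 112.29°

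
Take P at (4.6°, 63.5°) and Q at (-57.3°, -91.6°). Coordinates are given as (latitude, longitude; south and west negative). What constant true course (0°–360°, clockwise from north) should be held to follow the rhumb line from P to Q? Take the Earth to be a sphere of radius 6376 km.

Meridional parts: M(φ₁)=+0.0804, M(φ₂)=-1.2263 → ΔM = -1.3067;  Δλ = -2.7070 rad
tan C = Δλ / ΔM = +2.0716 → C = 244.23°

244.2°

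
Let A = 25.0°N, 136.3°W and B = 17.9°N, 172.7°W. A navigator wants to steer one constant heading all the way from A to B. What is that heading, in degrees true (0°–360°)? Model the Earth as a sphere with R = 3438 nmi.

Δψ = ln[tan(π/4+φ₂/2)/tan(π/4+φ₁/2)] = -0.1333
Δλ = -0.6353 rad (taken the short way round)
course = atan2(Δλ, Δψ) = 258.15°

258.2°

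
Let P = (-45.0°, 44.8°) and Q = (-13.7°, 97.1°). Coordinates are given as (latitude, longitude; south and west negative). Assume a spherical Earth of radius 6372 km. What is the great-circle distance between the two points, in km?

cos σ = sin φ₁ sin φ₂ + cos φ₁ cos φ₂ cos Δλ
      = sin(-45.00°)sin(-13.70°) + cos(-45.00°)cos(-13.70°)cos(52.30°) = 0.5876
σ = 54.014° → d = Rσ = 6372·0.94273 = 6007 km

6007 km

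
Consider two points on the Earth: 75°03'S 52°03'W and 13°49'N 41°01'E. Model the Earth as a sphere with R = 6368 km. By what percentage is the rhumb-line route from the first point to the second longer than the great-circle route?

4.9%

Great circle: σ = 1.8174 rad → d_gc = Rσ = 11573.4 km
Rhumb: Δφ = +1.5510, Δλ = +1.6243, Δψ = +2.2745, q = Δφ/Δψ = 0.6819 → d_rh = R√(Δφ²+q²Δλ²) = 12136.9 km
Excess = (12136.9 − 11573.4) / 11573.4 = 563.5 / 11573.4 = 4.87% ≈ 4.9%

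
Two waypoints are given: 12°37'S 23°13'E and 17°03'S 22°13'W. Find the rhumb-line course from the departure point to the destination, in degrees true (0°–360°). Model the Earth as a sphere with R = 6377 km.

264.2°

Meridional parts: M(φ₁)=-0.2220, M(φ₂)=-0.3021 → ΔM = -0.0801;  Δλ = -0.7930 rad
tan C = Δλ / ΔM = +9.9038 → C = 264.23°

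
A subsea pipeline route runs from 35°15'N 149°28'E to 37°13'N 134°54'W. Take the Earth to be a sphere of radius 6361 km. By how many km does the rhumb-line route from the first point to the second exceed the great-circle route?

Great circle: cos σ = sin φ₁ sin φ₂ + cos φ₁ cos φ₂ cos Δλ,  σ = 1.0351 rad → d_gc = 6584.3 km
Rhumb line: Δψ = +0.0426, q = Δφ/Δψ = 0.8065, d_rh = R√(Δφ²+q²Δλ²) = 6775.9 km
Excess = 6775.9 − 6584.3 = 191.6 ≈ 192 km

192 km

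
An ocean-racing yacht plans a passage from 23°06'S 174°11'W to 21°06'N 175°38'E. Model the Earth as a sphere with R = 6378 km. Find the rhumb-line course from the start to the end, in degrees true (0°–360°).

Meridional parts: M(φ₁)=-0.4146, M(φ₂)=+0.3769 → ΔM = +0.7914;  Δλ = -0.1777 rad
tan C = Δλ / ΔM = -0.2246 → C = 347.34°

347.3°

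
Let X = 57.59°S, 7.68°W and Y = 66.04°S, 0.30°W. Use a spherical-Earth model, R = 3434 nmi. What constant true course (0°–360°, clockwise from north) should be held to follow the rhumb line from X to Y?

157.7°

Meridional parts: M(φ₁)=-1.2357, M(φ₂)=-1.5503 → ΔM = -0.3145;  Δλ = +0.1288 rad
tan C = Δλ / ΔM = -0.4095 → C = 157.73°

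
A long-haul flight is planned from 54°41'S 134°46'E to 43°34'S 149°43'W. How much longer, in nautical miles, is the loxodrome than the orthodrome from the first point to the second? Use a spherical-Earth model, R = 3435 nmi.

Great circle: cos σ = sin φ₁ sin φ₂ + cos φ₁ cos φ₂ cos Δλ,  σ = 0.8405 rad → d_gc = 2887.0 nmi
Rhumb line: Δψ = +0.2982, q = Δφ/Δψ = 0.6506, d_rh = R√(Δφ²+q²Δλ²) = 3020.1 nmi
Excess = 3020.1 − 2887.0 = 133.1 ≈ 133 nmi

133 nmi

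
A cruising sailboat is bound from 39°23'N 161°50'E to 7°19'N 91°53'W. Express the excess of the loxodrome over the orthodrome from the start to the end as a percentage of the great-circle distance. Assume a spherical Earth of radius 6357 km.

Great circle: σ = 1.7053 rad → d_gc = Rσ = 10840.9 km
Rhumb: Δφ = -0.5597, Δλ = +1.8550, Δψ = -0.6209, q = Δφ/Δψ = 0.9014 → d_rh = R√(Δφ²+q²Δλ²) = 11209.3 km
Excess = (11209.3 − 10840.9) / 10840.9 = 368.4 / 10840.9 = 3.40% ≈ 3.4%

3.4%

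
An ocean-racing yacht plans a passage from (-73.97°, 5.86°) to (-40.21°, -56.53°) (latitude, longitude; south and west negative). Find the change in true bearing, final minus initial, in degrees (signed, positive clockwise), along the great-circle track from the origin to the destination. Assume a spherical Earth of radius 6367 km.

+56.0°

At departure: θ₁ = atan2(sin Δλ cos φ₂, cos φ₁ sin φ₂ − sin φ₁ cos φ₂ cos Δλ) = 283.45°
At arrival: θ₂ = atan2(sin Δλ cos φ₁, −cos φ₂ sin φ₁ + sin φ₂ cos φ₁ cos Δλ) = 339.41°
Δθ = θ₂ − θ₁ = +56.0°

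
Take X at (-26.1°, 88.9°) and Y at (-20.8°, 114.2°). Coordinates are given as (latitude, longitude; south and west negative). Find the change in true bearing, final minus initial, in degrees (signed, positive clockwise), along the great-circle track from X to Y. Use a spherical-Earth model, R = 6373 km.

-10.2°

Initial bearing θ₁ = atan2(sin Δλ cos φ₂, cos φ₁ sin φ₂ − sin φ₁ cos φ₂ cos Δλ) = 82.45°
Final bearing θ₂ = (initial bearing from the destination back to the start) + 180° = 72.24°
Δθ = θ₂ − θ₁ = -10.2°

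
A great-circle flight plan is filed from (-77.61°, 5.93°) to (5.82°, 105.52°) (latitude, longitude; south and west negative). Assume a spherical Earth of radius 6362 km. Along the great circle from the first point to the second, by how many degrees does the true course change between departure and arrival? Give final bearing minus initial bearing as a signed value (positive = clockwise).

Initial bearing θ₁ = atan2(sin Δλ cos φ₂, cos φ₁ sin φ₂ − sin φ₁ cos φ₂ cos Δλ) = 98.13°
Final bearing θ₂ = (initial bearing from the destination back to the start) + 180° = 12.33°
Δθ = θ₂ − θ₁ = -85.8°

-85.8°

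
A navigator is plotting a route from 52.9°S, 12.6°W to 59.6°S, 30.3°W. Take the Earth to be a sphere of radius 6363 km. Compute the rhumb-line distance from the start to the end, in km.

Δψ = ln[tan(π/4+φ₂/2)/tan(π/4+φ₁/2)] = -0.2111;  Δφ = -0.1169 rad,  Δλ = -0.3089 rad
q = Δφ/Δψ = 0.5538
d = R·√(Δφ² + q²Δλ²) = 6363·0.20724 = 1319 km

1319 km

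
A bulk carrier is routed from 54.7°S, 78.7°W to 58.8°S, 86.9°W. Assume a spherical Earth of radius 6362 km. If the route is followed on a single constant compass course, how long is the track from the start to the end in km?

675 km

Rhumb course C = atan2(Δλ, Δψ) with Δψ = ln[tan(π/4+φ₂/2)/tan(π/4+φ₁/2)] = -0.1307, Δλ = -0.1431 → C = 227.60°
d = R·|Δφ| / |cos C| = 6362·0.07156 / 0.67426 = 675 km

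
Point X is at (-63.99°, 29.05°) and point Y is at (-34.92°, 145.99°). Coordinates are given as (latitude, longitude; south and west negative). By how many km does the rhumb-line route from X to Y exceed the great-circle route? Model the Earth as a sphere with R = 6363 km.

1002 km

Great circle: cos σ = sin φ₁ sin φ₂ + cos φ₁ cos φ₂ cos Δλ,  σ = 1.2116 rad → d_gc = 7709.2 km
Rhumb line: Δψ = +0.8144, q = Δφ/Δψ = 0.6230, d_rh = R√(Δφ²+q²Δλ²) = 8711.2 km
Excess = 8711.2 − 7709.2 = 1002.0 ≈ 1002 km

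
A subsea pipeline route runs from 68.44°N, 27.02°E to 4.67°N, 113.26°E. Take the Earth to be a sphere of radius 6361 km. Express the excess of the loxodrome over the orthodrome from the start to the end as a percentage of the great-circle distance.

4.6%

Great circle: σ = 1.4709 rad → d_gc = Rσ = 9356.3 km
Rhumb: Δφ = -1.1130, Δλ = +1.5052, Δψ = -1.5770, q = Δφ/Δψ = 0.7058 → d_rh = R√(Δφ²+q²Δλ²) = 9786.8 km
Excess = (9786.8 − 9356.3) / 9356.3 = 430.5 / 9356.3 = 4.60% ≈ 4.6%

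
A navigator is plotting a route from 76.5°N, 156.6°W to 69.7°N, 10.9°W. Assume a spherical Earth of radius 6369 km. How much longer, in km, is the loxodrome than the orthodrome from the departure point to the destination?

Great circle: cos σ = sin φ₁ sin φ₂ + cos φ₁ cos φ₂ cos Δλ,  σ = 0.5641 rad → d_gc = 3592.8 km
Rhumb line: Δψ = -0.4138, q = Δφ/Δψ = 0.2868, d_rh = R√(Δφ²+q²Δλ²) = 4706.0 km
Excess = 4706.0 − 3592.8 = 1113.2 ≈ 1113 km

1113 km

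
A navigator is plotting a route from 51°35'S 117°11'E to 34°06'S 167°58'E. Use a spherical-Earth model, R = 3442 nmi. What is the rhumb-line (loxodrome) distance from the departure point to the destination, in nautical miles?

Rhumb course C = atan2(Δλ, Δψ) with Δψ = ln[tan(π/4+φ₂/2)/tan(π/4+φ₁/2)] = +0.4206, Δλ = +0.8863 → C = 64.61°
d = R·|Δφ| / |cos C| = 3442·0.30514 / 0.42875 = 2450 nmi

2450 nmi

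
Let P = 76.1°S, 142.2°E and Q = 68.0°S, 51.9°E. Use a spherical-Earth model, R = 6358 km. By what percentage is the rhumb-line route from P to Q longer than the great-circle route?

Great circle: σ = 0.4520 rad → d_gc = Rσ = 2874.0 km
Rhumb: Δφ = +0.1414, Δλ = -1.5760, Δψ = +0.4666, q = Δφ/Δψ = 0.3030 → d_rh = R√(Δφ²+q²Δλ²) = 3166.1 km
Excess = (3166.1 − 2874.0) / 2874.0 = 292.1 / 2874.0 = 10.16% ≈ 10.2%

10.2%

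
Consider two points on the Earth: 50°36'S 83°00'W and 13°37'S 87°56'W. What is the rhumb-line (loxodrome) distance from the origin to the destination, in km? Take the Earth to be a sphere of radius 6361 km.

4130 km

Rhumb course C = atan2(Δλ, Δψ) with Δψ = ln[tan(π/4+φ₂/2)/tan(π/4+φ₁/2)] = +0.7872, Δλ = -0.0861 → C = 353.76°
d = R·|Δφ| / |cos C| = 6361·0.64548 / 0.99407 = 4130 km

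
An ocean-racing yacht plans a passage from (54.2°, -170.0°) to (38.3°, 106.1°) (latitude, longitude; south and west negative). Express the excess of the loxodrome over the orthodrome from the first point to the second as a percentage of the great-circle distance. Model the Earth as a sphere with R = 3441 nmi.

Great circle: σ = 0.9867 rad → d_gc = Rσ = 3395.2 nmi
Rhumb: Δφ = -0.2775, Δλ = -1.4643, Δψ = -0.4055, q = Δφ/Δψ = 0.6844 → d_rh = R√(Δφ²+q²Δλ²) = 3578.2 nmi
Excess = (3578.2 − 3395.2) / 3395.2 = 183.0 / 3395.2 = 5.39% ≈ 5.4%

5.4%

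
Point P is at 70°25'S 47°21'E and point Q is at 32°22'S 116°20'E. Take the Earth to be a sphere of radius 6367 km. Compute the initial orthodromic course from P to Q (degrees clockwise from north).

82.3°

θ = atan2( sin Δλ·cos φ₂ ,  cos φ₁ sin φ₂ − sin φ₁ cos φ₂ cos Δλ )
  = atan2(+0.7885, +0.1060) = 82.35°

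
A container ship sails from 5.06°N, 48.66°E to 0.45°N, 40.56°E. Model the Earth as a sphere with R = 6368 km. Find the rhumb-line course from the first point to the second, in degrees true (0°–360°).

Meridional parts: M(φ₁)=+0.0884, M(φ₂)=+0.0079 → ΔM = -0.0806;  Δλ = -0.1414 rad
tan C = Δλ / ΔM = +1.7545 → C = 240.32°

240.3°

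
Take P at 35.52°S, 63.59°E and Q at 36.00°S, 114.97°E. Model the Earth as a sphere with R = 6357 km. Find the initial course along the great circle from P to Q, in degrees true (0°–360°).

θ = atan2( sin Δλ·cos φ₂ ,  cos φ₁ sin φ₂ − sin φ₁ cos φ₂ cos Δλ )
  = atan2(+0.6321, -0.1850) = 106.32°

106.3°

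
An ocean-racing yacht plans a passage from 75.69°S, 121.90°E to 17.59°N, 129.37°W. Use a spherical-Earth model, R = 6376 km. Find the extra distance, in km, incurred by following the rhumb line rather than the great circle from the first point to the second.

Great circle: cos σ = sin φ₁ sin φ₂ + cos φ₁ cos φ₂ cos Δλ,  σ = 1.9482 rad → d_gc = 12421.6 km
Rhumb line: Δψ = +2.3871, q = Δφ/Δψ = 0.6820, d_rh = R√(Δφ²+q²Δλ²) = 13260.8 km
Excess = 13260.8 − 12421.6 = 839.2 ≈ 839 km

839 km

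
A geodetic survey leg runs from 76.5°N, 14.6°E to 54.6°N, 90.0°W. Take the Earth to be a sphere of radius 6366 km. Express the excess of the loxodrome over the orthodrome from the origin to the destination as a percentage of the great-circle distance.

12.8%

Great circle: σ = 0.7098 rad → d_gc = Rσ = 4518.3 km
Rhumb: Δφ = -0.3822, Δλ = -1.8256, Δψ = -0.9919, q = Δφ/Δψ = 0.3853 → d_rh = R√(Δφ²+q²Δλ²) = 5096.7 km
Excess = (5096.7 − 4518.3) / 4518.3 = 578.4 / 4518.3 = 12.80% ≈ 12.8%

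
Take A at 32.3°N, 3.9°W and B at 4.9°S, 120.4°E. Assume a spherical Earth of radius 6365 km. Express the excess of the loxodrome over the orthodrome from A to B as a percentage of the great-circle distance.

2.2%

Great circle: σ = 2.1179 rad → d_gc = Rσ = 13480.5 km
Rhumb: Δφ = -0.6493, Δλ = +2.1694, Δψ = -0.6818, q = Δφ/Δψ = 0.9522 → d_rh = R√(Δφ²+q²Δλ²) = 13782.8 km
Excess = (13782.8 − 13480.5) / 13480.5 = 302.3 / 13480.5 = 2.24% ≈ 2.2%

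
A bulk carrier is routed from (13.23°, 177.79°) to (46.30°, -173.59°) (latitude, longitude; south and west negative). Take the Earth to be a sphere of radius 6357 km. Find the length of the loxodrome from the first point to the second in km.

Δψ = ln[tan(π/4+φ₂/2)/tan(π/4+φ₁/2)] = +0.6808;  Δφ = +0.5772 rad,  Δλ = +0.1504 rad
q = Δφ/Δψ = 0.8477
d = R·√(Δφ² + q²Δλ²) = 6357·0.59110 = 3758 km

3758 km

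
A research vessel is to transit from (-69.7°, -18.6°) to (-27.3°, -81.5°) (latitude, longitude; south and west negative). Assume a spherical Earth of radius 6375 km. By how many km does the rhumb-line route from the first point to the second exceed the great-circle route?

Great circle: cos σ = sin φ₁ sin φ₂ + cos φ₁ cos φ₂ cos Δλ,  σ = 0.9636 rad → d_gc = 6142.7 km
Rhumb line: Δψ = +1.2246, q = Δφ/Δψ = 0.6043, d_rh = R√(Δφ²+q²Δλ²) = 6335.7 km
Excess = 6335.7 − 6142.7 = 193.0 ≈ 193 km

193 km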